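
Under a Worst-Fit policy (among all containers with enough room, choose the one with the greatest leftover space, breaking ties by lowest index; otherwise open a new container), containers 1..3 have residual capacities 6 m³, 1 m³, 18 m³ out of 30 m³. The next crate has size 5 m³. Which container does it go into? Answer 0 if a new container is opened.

Containers with room: container 1 (6 m³), container 3 (18 m³).
Most room is container 3 with 18 m³ free.

3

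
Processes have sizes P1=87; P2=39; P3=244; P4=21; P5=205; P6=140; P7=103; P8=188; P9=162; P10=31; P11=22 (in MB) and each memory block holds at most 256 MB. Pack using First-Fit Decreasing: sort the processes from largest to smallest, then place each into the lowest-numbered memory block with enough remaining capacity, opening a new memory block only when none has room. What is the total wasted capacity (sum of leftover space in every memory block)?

Sorted descending: 244, 205, 188, 162, 140, 103, 87, 39, 31, 22, 21.
244 MB → memory block 1 (remaining 12 MB)
205 MB → memory block 2 (remaining 51 MB)
188 MB → memory block 3 (remaining 68 MB)
162 MB → memory block 4 (remaining 94 MB)
140 MB → memory block 5 (remaining 116 MB)
103 MB → memory block 5 (remaining 13 MB)
87 MB → memory block 4 (remaining 7 MB)
39 MB → memory block 2 (remaining 12 MB)
31 MB → memory block 3 (remaining 37 MB)
22 MB → memory block 3 (remaining 15 MB)
21 MB → memory block 6 (remaining 235 MB)
6 memory blocks × 256 MB = 1536 MB; used 1242 MB; unused 294 MB.

294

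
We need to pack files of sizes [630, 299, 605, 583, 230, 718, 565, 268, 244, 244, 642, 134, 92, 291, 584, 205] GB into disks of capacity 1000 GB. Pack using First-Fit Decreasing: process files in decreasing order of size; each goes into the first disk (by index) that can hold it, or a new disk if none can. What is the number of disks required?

7

Sorted descending: 718, 642, 630, 605, 584, 583, 565, 299, 291, 268, 244, 244, 230, 205, 134, 92.
disk 1: place 718 GB, 282 GB left
disk 2: place 642 GB, 358 GB left
disk 3: place 630 GB, 370 GB left
disk 4: place 605 GB, 395 GB left
disk 5: place 584 GB, 416 GB left
disk 6: place 583 GB, 417 GB left
disk 7: place 565 GB, 435 GB left
disk 2: place 299 GB, 59 GB left
disk 3: place 291 GB, 79 GB left
disk 1: place 268 GB, 14 GB left
disk 4: place 244 GB, 151 GB left
disk 5: place 244 GB, 172 GB left
disk 6: place 230 GB, 187 GB left
disk 7: place 205 GB, 230 GB left
disk 4: place 134 GB, 17 GB left
disk 5: place 92 GB, 80 GB left
Final disks: [718,268] [642,299] [630,291] [605,244,134] [584,244,92] [583,230] [565,205].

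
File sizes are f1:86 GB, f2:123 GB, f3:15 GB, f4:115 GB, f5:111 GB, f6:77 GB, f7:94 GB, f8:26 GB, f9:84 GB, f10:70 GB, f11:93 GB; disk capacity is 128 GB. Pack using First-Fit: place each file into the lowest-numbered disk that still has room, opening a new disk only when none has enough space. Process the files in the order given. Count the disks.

9 disks

disk 1: place f1 (86 GB), 42 GB left
disk 2: place f2 (123 GB), 5 GB left
disk 1: place f3 (15 GB), 27 GB left
disk 3: place f4 (115 GB), 13 GB left
disk 4: place f5 (111 GB), 17 GB left
disk 5: place f6 (77 GB), 51 GB left
disk 6: place f7 (94 GB), 34 GB left
disk 1: place f8 (26 GB), 1 GB left
disk 7: place f9 (84 GB), 44 GB left
disk 8: place f10 (70 GB), 58 GB left
disk 9: place f11 (93 GB), 35 GB left
Final disks: [86,15,26] [123] [115] [111] [77] [94] [84] [70] [93].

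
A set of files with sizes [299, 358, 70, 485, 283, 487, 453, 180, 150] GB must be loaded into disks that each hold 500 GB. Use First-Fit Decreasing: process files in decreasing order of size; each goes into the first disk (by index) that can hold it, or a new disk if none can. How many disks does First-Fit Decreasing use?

6

Sorted descending: 487, 485, 453, 358, 299, 283, 180, 150, 70.
487 GB → disk 1 (remaining 13 GB)
485 GB → disk 2 (remaining 15 GB)
453 GB → disk 3 (remaining 47 GB)
358 GB → disk 4 (remaining 142 GB)
299 GB → disk 5 (remaining 201 GB)
283 GB → disk 6 (remaining 217 GB)
180 GB → disk 5 (remaining 21 GB)
150 GB → disk 6 (remaining 67 GB)
70 GB → disk 4 (remaining 72 GB)
Final disks: [487] [485] [453] [358,70] [299,180] [283,150].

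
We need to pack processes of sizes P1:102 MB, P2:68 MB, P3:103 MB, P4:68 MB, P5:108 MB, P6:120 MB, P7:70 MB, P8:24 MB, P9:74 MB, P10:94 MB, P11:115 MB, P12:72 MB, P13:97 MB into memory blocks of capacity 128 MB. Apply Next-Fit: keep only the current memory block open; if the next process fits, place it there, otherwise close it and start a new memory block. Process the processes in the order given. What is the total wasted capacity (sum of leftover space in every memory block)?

memory block 1: place P1 (102 MB), 26 MB left
memory block 2: place P2 (68 MB), 60 MB left
memory block 3: place P3 (103 MB), 25 MB left
memory block 4: place P4 (68 MB), 60 MB left
memory block 5: place P5 (108 MB), 20 MB left
memory block 6: place P6 (120 MB), 8 MB left
memory block 7: place P7 (70 MB), 58 MB left
memory block 7: place P8 (24 MB), 34 MB left
memory block 8: place P9 (74 MB), 54 MB left
memory block 9: place P10 (94 MB), 34 MB left
memory block 10: place P11 (115 MB), 13 MB left
memory block 11: place P12 (72 MB), 56 MB left
memory block 12: place P13 (97 MB), 31 MB left
12 memory blocks × 128 MB = 1536 MB; used 1115 MB; unused 421 MB.

421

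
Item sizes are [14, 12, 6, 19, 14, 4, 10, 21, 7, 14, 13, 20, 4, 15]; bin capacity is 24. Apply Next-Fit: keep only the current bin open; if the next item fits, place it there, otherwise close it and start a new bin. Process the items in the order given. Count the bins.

bin 1: place 14, 10 left
bin 2: place 12, 12 left
bin 2: place 6, 6 left
bin 3: place 19, 5 left
bin 4: place 14, 10 left
bin 4: place 4, 6 left
bin 5: place 10, 14 left
bin 6: place 21, 3 left
bin 7: place 7, 17 left
bin 7: place 14, 3 left
bin 8: place 13, 11 left
bin 9: place 20, 4 left
bin 9: place 4, 0 left
bin 10: place 15, 9 left

10 bins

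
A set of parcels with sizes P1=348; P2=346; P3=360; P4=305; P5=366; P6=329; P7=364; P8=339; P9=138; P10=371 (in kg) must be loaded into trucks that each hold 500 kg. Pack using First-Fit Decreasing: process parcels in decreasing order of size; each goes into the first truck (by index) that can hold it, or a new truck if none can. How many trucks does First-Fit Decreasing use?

Sorted descending: 371, 366, 364, 360, 348, 346, 339, 329, 305, 138.
truck 1: place 371 kg, 129 kg left
truck 2: place 366 kg, 134 kg left
truck 3: place 364 kg, 136 kg left
truck 4: place 360 kg, 140 kg left
truck 5: place 348 kg, 152 kg left
truck 6: place 346 kg, 154 kg left
truck 7: place 339 kg, 161 kg left
truck 8: place 329 kg, 171 kg left
truck 9: place 305 kg, 195 kg left
truck 4: place 138 kg, 2 kg left
Final trucks: [371] [366] [364] [360,138] [348] [346] [339] [329] [305].

9 trucks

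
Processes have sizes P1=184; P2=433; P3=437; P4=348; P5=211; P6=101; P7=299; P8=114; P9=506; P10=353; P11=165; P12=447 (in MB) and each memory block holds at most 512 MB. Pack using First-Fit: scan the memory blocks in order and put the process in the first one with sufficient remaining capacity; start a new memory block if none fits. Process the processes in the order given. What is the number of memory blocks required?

memory block 1: place P1 (184 MB), 328 MB left
memory block 2: place P2 (433 MB), 79 MB left
memory block 3: place P3 (437 MB), 75 MB left
memory block 4: place P4 (348 MB), 164 MB left
memory block 1: place P5 (211 MB), 117 MB left
memory block 1: place P6 (101 MB), 16 MB left
memory block 5: place P7 (299 MB), 213 MB left
memory block 4: place P8 (114 MB), 50 MB left
memory block 6: place P9 (506 MB), 6 MB left
memory block 7: place P10 (353 MB), 159 MB left
memory block 5: place P11 (165 MB), 48 MB left
memory block 8: place P12 (447 MB), 65 MB left
Final memory blocks: [184,211,101] [433] [437] [348,114] [299,165] [506] [353] [447].

8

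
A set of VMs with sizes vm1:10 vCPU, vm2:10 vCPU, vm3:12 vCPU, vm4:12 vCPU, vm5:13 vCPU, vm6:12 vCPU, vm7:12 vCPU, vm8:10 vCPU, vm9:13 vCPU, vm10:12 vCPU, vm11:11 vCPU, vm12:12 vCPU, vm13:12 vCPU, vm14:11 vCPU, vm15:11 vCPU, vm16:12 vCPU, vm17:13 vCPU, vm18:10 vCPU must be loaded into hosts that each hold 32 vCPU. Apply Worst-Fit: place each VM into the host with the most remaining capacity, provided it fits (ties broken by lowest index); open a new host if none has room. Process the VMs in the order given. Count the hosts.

vm1 (10 vCPU) → host 1 (remaining 22 vCPU)
vm2 (10 vCPU) → host 1 (remaining 12 vCPU)
vm3 (12 vCPU) → host 1 (remaining 0 vCPU)
vm4 (12 vCPU) → host 2 (remaining 20 vCPU)
vm5 (13 vCPU) → host 2 (remaining 7 vCPU)
vm6 (12 vCPU) → host 3 (remaining 20 vCPU)
vm7 (12 vCPU) → host 3 (remaining 8 vCPU)
vm8 (10 vCPU) → host 4 (remaining 22 vCPU)
vm9 (13 vCPU) → host 4 (remaining 9 vCPU)
vm10 (12 vCPU) → host 5 (remaining 20 vCPU)
vm11 (11 vCPU) → host 5 (remaining 9 vCPU)
vm12 (12 vCPU) → host 6 (remaining 20 vCPU)
vm13 (12 vCPU) → host 6 (remaining 8 vCPU)
vm14 (11 vCPU) → host 7 (remaining 21 vCPU)
vm15 (11 vCPU) → host 7 (remaining 10 vCPU)
vm16 (12 vCPU) → host 8 (remaining 20 vCPU)
vm17 (13 vCPU) → host 8 (remaining 7 vCPU)
vm18 (10 vCPU) → host 7 (remaining 0 vCPU)
Final hosts: [10,10,12] [12,13] [12,12] [10,13] [12,11] [12,12] [11,11,10] [12,13].

8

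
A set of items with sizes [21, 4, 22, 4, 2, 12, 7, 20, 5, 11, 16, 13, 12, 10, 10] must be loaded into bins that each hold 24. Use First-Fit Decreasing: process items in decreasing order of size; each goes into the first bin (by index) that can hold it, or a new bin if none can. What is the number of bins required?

Sorted descending: 22, 21, 20, 16, 13, 12, 12, 11, 10, 10, 7, 5, 4, 4, 2.
Put 22 in bin 1; 2 remain.
Put 21 in bin 2; 3 remain.
Put 20 in bin 3; 4 remain.
Put 16 in bin 4; 8 remain.
Put 13 in bin 5; 11 remain.
Put 12 in bin 6; 12 remain.
Put 12 in bin 6; 0 remain.
Put 11 in bin 5; 0 remain.
Put 10 in bin 7; 14 remain.
Put 10 in bin 7; 4 remain.
Put 7 in bin 4; 1 remain.
Put 5 in bin 8; 19 remain.
Put 4 in bin 3; 0 remain.
Put 4 in bin 7; 0 remain.
Put 2 in bin 1; 0 remain.

8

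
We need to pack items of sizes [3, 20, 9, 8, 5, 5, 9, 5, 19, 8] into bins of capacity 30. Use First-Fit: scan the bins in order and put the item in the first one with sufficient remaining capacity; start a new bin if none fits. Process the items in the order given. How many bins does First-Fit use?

4 bins

Put 3 in bin 1; 27 remain.
Put 20 in bin 1; 7 remain.
Put 9 in bin 2; 21 remain.
Put 8 in bin 2; 13 remain.
Put 5 in bin 1; 2 remain.
Put 5 in bin 2; 8 remain.
Put 9 in bin 3; 21 remain.
Put 5 in bin 2; 3 remain.
Put 19 in bin 3; 2 remain.
Put 8 in bin 4; 22 remain.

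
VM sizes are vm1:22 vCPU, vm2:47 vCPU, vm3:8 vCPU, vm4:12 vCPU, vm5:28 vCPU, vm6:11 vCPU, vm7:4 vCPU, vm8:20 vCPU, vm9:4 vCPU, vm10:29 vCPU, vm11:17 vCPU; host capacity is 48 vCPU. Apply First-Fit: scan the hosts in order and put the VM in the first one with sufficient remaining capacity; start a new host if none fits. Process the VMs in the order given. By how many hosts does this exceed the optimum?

First-Fit: [22,8,12,4] [47] [28,11,4] [20,17] [29] → 5 hosts.
Total size 202 vCPU; any packing needs at least ⌈202/48⌉ = 5 hosts.
So 5 is already optimal.

0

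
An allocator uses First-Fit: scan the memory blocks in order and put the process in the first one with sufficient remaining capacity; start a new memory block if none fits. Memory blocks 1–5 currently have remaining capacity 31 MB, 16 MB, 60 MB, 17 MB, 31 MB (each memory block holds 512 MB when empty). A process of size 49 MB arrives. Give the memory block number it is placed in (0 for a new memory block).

Memory blocks with room: memory block 3 (60 MB).
The first with room is memory block 3.

3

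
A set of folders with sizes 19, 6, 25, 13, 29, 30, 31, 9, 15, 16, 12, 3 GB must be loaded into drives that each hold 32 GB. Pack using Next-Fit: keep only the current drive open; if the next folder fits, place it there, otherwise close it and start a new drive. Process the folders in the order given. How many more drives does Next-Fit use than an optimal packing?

Next-Fit: [19,6] [25] [13] [29] [30] [31] [9,15] [16,12,3] → 8 drives.
Total size 208 GB; any packing needs at least ⌈208/32⌉ = 7 drives.
An optimal packing achieves that bound: [31] [30] [29,3] [25,6] [19,13] [16,15] [12,9] → 7 drives.
Excess: 8 − 7 = 1.

1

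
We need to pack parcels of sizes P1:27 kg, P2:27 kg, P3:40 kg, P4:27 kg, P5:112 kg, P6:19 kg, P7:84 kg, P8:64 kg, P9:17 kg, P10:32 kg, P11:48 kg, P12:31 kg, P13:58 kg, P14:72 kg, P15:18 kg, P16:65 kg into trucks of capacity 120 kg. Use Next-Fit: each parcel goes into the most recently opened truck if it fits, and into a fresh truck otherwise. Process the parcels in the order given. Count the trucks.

truck 1: place P1 (27 kg), 93 kg left
truck 1: place P2 (27 kg), 66 kg left
truck 1: place P3 (40 kg), 26 kg left
truck 2: place P4 (27 kg), 93 kg left
truck 3: place P5 (112 kg), 8 kg left
truck 4: place P6 (19 kg), 101 kg left
truck 4: place P7 (84 kg), 17 kg left
truck 5: place P8 (64 kg), 56 kg left
truck 5: place P9 (17 kg), 39 kg left
truck 5: place P10 (32 kg), 7 kg left
truck 6: place P11 (48 kg), 72 kg left
truck 6: place P12 (31 kg), 41 kg left
truck 7: place P13 (58 kg), 62 kg left
truck 8: place P14 (72 kg), 48 kg left
truck 8: place P15 (18 kg), 30 kg left
truck 9: place P16 (65 kg), 55 kg left

9 trucks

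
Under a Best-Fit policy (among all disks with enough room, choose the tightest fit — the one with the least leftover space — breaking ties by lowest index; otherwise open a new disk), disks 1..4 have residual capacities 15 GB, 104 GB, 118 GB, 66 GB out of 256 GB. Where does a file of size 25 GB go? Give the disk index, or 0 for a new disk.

4

Disks with room: disk 2 (104 GB), disk 3 (118 GB), disk 4 (66 GB).
Tightest fit is disk 4 with 66 GB free.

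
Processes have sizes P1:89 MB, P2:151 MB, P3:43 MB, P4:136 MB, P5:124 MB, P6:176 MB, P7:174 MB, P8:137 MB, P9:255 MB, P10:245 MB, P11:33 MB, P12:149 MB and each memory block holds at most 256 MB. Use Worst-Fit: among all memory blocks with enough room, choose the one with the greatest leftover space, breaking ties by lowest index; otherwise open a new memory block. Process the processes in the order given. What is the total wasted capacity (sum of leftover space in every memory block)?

592

Put P1 (89 MB) in memory block 1; 167 MB remain.
Put P2 (151 MB) in memory block 1; 16 MB remain.
Put P3 (43 MB) in memory block 2; 213 MB remain.
Put P4 (136 MB) in memory block 2; 77 MB remain.
Put P5 (124 MB) in memory block 3; 132 MB remain.
Put P6 (176 MB) in memory block 4; 80 MB remain.
Put P7 (174 MB) in memory block 5; 82 MB remain.
Put P8 (137 MB) in memory block 6; 119 MB remain.
Put P9 (255 MB) in memory block 7; 1 MB remain.
Put P10 (245 MB) in memory block 8; 11 MB remain.
Put P11 (33 MB) in memory block 3; 99 MB remain.
Put P12 (149 MB) in memory block 9; 107 MB remain.
9 memory blocks × 256 MB = 2304 MB; used 1712 MB; unused 592 MB.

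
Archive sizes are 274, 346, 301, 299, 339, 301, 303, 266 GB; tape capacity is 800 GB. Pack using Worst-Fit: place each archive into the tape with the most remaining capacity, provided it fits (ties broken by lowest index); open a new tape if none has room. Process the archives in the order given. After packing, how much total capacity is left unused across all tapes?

tape 1: place 274 GB, 526 GB left
tape 1: place 346 GB, 180 GB left
tape 2: place 301 GB, 499 GB left
tape 2: place 299 GB, 200 GB left
tape 3: place 339 GB, 461 GB left
tape 3: place 301 GB, 160 GB left
tape 4: place 303 GB, 497 GB left
tape 4: place 266 GB, 231 GB left
4 tapes × 800 GB = 3200 GB; used 2429 GB; unused 771 GB.

771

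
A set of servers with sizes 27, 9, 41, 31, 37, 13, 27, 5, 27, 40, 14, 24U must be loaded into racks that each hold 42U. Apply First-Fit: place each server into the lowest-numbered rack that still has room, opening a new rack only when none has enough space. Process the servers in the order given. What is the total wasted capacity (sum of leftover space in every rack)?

27U → rack 1 (remaining 15U)
9U → rack 1 (remaining 6U)
41U → rack 2 (remaining 1U)
31U → rack 3 (remaining 11U)
37U → rack 4 (remaining 5U)
13U → rack 5 (remaining 29U)
27U → rack 5 (remaining 2U)
5U → rack 1 (remaining 1U)
27U → rack 6 (remaining 15U)
40U → rack 7 (remaining 2U)
14U → rack 6 (remaining 1U)
24U → rack 8 (remaining 18U)
8 racks × 42U = 336U; used 295U; unused 41U.

41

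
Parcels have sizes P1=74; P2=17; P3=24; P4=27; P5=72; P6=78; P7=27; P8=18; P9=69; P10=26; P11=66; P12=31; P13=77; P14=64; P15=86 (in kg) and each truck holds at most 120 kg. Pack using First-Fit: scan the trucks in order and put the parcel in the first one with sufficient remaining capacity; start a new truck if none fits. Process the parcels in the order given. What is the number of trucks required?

8

truck 1: place P1 (74 kg), 46 kg left
truck 1: place P2 (17 kg), 29 kg left
truck 1: place P3 (24 kg), 5 kg left
truck 2: place P4 (27 kg), 93 kg left
truck 2: place P5 (72 kg), 21 kg left
truck 3: place P6 (78 kg), 42 kg left
truck 3: place P7 (27 kg), 15 kg left
truck 2: place P8 (18 kg), 3 kg left
truck 4: place P9 (69 kg), 51 kg left
truck 4: place P10 (26 kg), 25 kg left
truck 5: place P11 (66 kg), 54 kg left
truck 5: place P12 (31 kg), 23 kg left
truck 6: place P13 (77 kg), 43 kg left
truck 7: place P14 (64 kg), 56 kg left
truck 8: place P15 (86 kg), 34 kg left
Final trucks: [74,17,24] [27,72,18] [78,27] [69,26] [66,31] [77] [64] [86].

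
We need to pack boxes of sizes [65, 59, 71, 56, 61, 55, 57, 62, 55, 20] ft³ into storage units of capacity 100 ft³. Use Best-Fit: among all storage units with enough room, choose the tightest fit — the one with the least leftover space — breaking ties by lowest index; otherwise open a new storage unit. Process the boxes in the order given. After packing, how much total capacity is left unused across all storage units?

339

65 ft³ → storage unit 1 (remaining 35 ft³)
59 ft³ → storage unit 2 (remaining 41 ft³)
71 ft³ → storage unit 3 (remaining 29 ft³)
56 ft³ → storage unit 4 (remaining 44 ft³)
61 ft³ → storage unit 5 (remaining 39 ft³)
55 ft³ → storage unit 6 (remaining 45 ft³)
57 ft³ → storage unit 7 (remaining 43 ft³)
62 ft³ → storage unit 8 (remaining 38 ft³)
55 ft³ → storage unit 9 (remaining 45 ft³)
20 ft³ → storage unit 3 (remaining 9 ft³)
9 storage units × 100 ft³ = 900 ft³; used 561 ft³; unused 339 ft³.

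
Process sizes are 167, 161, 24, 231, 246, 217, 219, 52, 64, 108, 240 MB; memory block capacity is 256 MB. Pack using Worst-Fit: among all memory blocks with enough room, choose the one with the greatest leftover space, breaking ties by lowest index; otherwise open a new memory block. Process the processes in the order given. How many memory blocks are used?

167 MB → memory block 1 (remaining 89 MB)
161 MB → memory block 2 (remaining 95 MB)
24 MB → memory block 2 (remaining 71 MB)
231 MB → memory block 3 (remaining 25 MB)
246 MB → memory block 4 (remaining 10 MB)
217 MB → memory block 5 (remaining 39 MB)
219 MB → memory block 6 (remaining 37 MB)
52 MB → memory block 1 (remaining 37 MB)
64 MB → memory block 2 (remaining 7 MB)
108 MB → memory block 7 (remaining 148 MB)
240 MB → memory block 8 (remaining 16 MB)

8 memory blocks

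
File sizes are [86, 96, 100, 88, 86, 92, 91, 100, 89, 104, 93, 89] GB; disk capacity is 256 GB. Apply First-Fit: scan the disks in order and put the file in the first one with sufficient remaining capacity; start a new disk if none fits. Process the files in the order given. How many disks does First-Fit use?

6

disk 1: place 86 GB, 170 GB left
disk 1: place 96 GB, 74 GB left
disk 2: place 100 GB, 156 GB left
disk 2: place 88 GB, 68 GB left
disk 3: place 86 GB, 170 GB left
disk 3: place 92 GB, 78 GB left
disk 4: place 91 GB, 165 GB left
disk 4: place 100 GB, 65 GB left
disk 5: place 89 GB, 167 GB left
disk 5: place 104 GB, 63 GB left
disk 6: place 93 GB, 163 GB left
disk 6: place 89 GB, 74 GB left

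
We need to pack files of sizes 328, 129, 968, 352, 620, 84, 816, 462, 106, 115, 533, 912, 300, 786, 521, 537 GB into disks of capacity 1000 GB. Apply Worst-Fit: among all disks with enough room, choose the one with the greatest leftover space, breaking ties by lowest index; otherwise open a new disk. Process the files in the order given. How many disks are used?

10

328 GB → disk 1 (remaining 672 GB)
129 GB → disk 1 (remaining 543 GB)
968 GB → disk 2 (remaining 32 GB)
352 GB → disk 1 (remaining 191 GB)
620 GB → disk 3 (remaining 380 GB)
84 GB → disk 3 (remaining 296 GB)
816 GB → disk 4 (remaining 184 GB)
462 GB → disk 5 (remaining 538 GB)
106 GB → disk 5 (remaining 432 GB)
115 GB → disk 5 (remaining 317 GB)
533 GB → disk 6 (remaining 467 GB)
912 GB → disk 7 (remaining 88 GB)
300 GB → disk 6 (remaining 167 GB)
786 GB → disk 8 (remaining 214 GB)
521 GB → disk 9 (remaining 479 GB)
537 GB → disk 10 (remaining 463 GB)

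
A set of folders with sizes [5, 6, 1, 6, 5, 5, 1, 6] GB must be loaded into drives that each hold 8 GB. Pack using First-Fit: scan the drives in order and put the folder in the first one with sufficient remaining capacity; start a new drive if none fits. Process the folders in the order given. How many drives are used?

6

Put 5 GB in drive 1; 3 GB remain.
Put 6 GB in drive 2; 2 GB remain.
Put 1 GB in drive 1; 2 GB remain.
Put 6 GB in drive 3; 2 GB remain.
Put 5 GB in drive 4; 3 GB remain.
Put 5 GB in drive 5; 3 GB remain.
Put 1 GB in drive 1; 1 GB remain.
Put 6 GB in drive 6; 2 GB remain.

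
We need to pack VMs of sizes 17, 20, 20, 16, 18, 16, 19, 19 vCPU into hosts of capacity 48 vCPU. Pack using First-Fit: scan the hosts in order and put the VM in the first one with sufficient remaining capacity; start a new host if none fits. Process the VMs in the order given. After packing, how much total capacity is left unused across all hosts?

17 vCPU → host 1 (remaining 31 vCPU)
20 vCPU → host 1 (remaining 11 vCPU)
20 vCPU → host 2 (remaining 28 vCPU)
16 vCPU → host 2 (remaining 12 vCPU)
18 vCPU → host 3 (remaining 30 vCPU)
16 vCPU → host 3 (remaining 14 vCPU)
19 vCPU → host 4 (remaining 29 vCPU)
19 vCPU → host 4 (remaining 10 vCPU)
4 hosts × 48 vCPU = 192 vCPU; used 145 vCPU; unused 47 vCPU.

47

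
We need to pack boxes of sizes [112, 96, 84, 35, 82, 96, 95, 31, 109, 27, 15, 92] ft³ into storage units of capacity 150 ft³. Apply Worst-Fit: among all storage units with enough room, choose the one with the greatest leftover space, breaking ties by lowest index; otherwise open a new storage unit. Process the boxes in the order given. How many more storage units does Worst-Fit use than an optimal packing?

0

Worst-Fit: [112] [96,15] [84,35] [82,31] [96] [95,27] [109] [92] → 8 storage units.
8 boxes exceed 75 ft³ (half the capacity), and no two of those can share a storage unit, so at least 8 storage units are needed.
So 8 is already optimal.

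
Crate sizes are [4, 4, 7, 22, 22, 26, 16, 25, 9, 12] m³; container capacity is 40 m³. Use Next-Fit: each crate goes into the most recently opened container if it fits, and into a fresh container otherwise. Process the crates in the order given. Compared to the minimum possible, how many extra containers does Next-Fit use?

Next-Fit: [4,4,7,22] [22] [26] [16] [25,9] [12] → 6 containers.
Total size 147 m³; any packing needs at least ⌈147/40⌉ = 4 containers.
An optimal packing achieves that bound: [26,12] [25,9,4] [22,16] [22,7,4] → 4 containers.
Excess: 6 − 4 = 2.

2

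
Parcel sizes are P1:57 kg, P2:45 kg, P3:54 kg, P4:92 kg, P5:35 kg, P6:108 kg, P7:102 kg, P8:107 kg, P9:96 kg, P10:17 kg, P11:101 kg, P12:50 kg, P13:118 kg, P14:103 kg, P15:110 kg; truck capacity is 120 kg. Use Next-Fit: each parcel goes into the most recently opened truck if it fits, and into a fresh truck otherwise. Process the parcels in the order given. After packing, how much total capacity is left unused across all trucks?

truck 1: place P1 (57 kg), 63 kg left
truck 1: place P2 (45 kg), 18 kg left
truck 2: place P3 (54 kg), 66 kg left
truck 3: place P4 (92 kg), 28 kg left
truck 4: place P5 (35 kg), 85 kg left
truck 5: place P6 (108 kg), 12 kg left
truck 6: place P7 (102 kg), 18 kg left
truck 7: place P8 (107 kg), 13 kg left
truck 8: place P9 (96 kg), 24 kg left
truck 8: place P10 (17 kg), 7 kg left
truck 9: place P11 (101 kg), 19 kg left
truck 10: place P12 (50 kg), 70 kg left
truck 11: place P13 (118 kg), 2 kg left
truck 12: place P14 (103 kg), 17 kg left
truck 13: place P15 (110 kg), 10 kg left
13 trucks × 120 kg = 1560 kg; used 1195 kg; unused 365 kg.

365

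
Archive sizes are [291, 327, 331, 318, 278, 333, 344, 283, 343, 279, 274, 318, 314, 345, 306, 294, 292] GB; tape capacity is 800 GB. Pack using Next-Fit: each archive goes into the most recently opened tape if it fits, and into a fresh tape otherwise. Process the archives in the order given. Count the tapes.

9

Put 291 GB in tape 1; 509 GB remain.
Put 327 GB in tape 1; 182 GB remain.
Put 331 GB in tape 2; 469 GB remain.
Put 318 GB in tape 2; 151 GB remain.
Put 278 GB in tape 3; 522 GB remain.
Put 333 GB in tape 3; 189 GB remain.
Put 344 GB in tape 4; 456 GB remain.
Put 283 GB in tape 4; 173 GB remain.
Put 343 GB in tape 5; 457 GB remain.
Put 279 GB in tape 5; 178 GB remain.
Put 274 GB in tape 6; 526 GB remain.
Put 318 GB in tape 6; 208 GB remain.
Put 314 GB in tape 7; 486 GB remain.
Put 345 GB in tape 7; 141 GB remain.
Put 306 GB in tape 8; 494 GB remain.
Put 294 GB in tape 8; 200 GB remain.
Put 292 GB in tape 9; 508 GB remain.
Final tapes: [291,327] [331,318] [278,333] [344,283] [343,279] [274,318] [314,345] [306,294] [292].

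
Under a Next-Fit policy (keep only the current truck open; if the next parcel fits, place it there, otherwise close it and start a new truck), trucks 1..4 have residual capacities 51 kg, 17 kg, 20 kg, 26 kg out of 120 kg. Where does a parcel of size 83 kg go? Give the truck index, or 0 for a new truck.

Next-Fit only looks at truck 4, which has 26 kg free.
83 kg does not fit, so a new truck is opened.

0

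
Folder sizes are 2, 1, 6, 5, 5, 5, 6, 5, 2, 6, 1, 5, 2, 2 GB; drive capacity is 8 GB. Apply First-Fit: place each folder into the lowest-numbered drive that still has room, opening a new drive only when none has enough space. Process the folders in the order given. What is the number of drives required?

8 drives

Put 2 GB in drive 1; 6 GB remain.
Put 1 GB in drive 1; 5 GB remain.
Put 6 GB in drive 2; 2 GB remain.
Put 5 GB in drive 1; 0 GB remain.
Put 5 GB in drive 3; 3 GB remain.
Put 5 GB in drive 4; 3 GB remain.
Put 6 GB in drive 5; 2 GB remain.
Put 5 GB in drive 6; 3 GB remain.
Put 2 GB in drive 2; 0 GB remain.
Put 6 GB in drive 7; 2 GB remain.
Put 1 GB in drive 3; 2 GB remain.
Put 5 GB in drive 8; 3 GB remain.
Put 2 GB in drive 3; 0 GB remain.
Put 2 GB in drive 4; 1 GB remain.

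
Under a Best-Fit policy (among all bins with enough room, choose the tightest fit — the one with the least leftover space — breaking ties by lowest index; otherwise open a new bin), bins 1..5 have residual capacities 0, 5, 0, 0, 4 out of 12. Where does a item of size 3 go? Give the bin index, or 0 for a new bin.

Bins with room: bin 2 (5), bin 5 (4).
Tightest fit is bin 5 with 4 free.

5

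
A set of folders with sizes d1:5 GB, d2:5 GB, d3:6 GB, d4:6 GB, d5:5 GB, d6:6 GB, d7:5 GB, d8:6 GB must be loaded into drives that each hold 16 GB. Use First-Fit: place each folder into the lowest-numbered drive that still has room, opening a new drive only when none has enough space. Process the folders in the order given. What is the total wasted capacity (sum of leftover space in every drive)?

4

d1 (5 GB) → drive 1 (remaining 11 GB)
d2 (5 GB) → drive 1 (remaining 6 GB)
d3 (6 GB) → drive 1 (remaining 0 GB)
d4 (6 GB) → drive 2 (remaining 10 GB)
d5 (5 GB) → drive 2 (remaining 5 GB)
d6 (6 GB) → drive 3 (remaining 10 GB)
d7 (5 GB) → drive 2 (remaining 0 GB)
d8 (6 GB) → drive 3 (remaining 4 GB)
3 drives × 16 GB = 48 GB; used 44 GB; unused 4 GB.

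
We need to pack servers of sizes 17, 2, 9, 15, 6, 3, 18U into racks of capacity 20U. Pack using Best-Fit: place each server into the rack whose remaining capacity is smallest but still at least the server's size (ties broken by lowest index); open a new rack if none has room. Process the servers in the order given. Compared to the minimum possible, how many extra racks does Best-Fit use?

0

Best-Fit: [17,2] [9,6,3] [15] [18] → 4 racks.
Total size 70U; any packing needs at least ⌈70/20⌉ = 4 racks.
So 4 is already optimal.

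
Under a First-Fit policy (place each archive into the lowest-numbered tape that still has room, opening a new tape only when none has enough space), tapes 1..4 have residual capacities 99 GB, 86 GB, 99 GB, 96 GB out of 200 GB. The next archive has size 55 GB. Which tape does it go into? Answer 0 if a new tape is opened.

Tapes with room: tape 1 (99 GB), tape 2 (86 GB), tape 3 (99 GB), tape 4 (96 GB).
The first with room is tape 1.

1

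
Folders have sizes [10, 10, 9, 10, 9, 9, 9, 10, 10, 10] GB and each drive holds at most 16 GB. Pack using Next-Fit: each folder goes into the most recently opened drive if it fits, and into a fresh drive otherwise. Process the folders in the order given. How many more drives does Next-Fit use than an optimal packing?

Next-Fit: [10] [10] [9] [10] [9] [9] [9] [10] [10] [10] → 10 drives.
10 folders exceed 8 GB (half the capacity), and no two of those can share a drive, so at least 10 drives are needed.
So 10 is already optimal.

0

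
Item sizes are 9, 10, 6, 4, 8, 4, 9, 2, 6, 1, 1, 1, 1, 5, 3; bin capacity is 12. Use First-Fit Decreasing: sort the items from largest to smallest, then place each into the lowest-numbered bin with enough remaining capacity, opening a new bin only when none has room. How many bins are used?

Sorted descending: 10, 9, 9, 8, 6, 6, 5, 4, 4, 3, 2, 1, 1, 1, 1.
Put 10 in bin 1; 2 remain.
Put 9 in bin 2; 3 remain.
Put 9 in bin 3; 3 remain.
Put 8 in bin 4; 4 remain.
Put 6 in bin 5; 6 remain.
Put 6 in bin 5; 0 remain.
Put 5 in bin 6; 7 remain.
Put 4 in bin 4; 0 remain.
Put 4 in bin 6; 3 remain.
Put 3 in bin 2; 0 remain.
Put 2 in bin 1; 0 remain.
Put 1 in bin 3; 2 remain.
Put 1 in bin 3; 1 remain.
Put 1 in bin 3; 0 remain.
Put 1 in bin 6; 2 remain.

6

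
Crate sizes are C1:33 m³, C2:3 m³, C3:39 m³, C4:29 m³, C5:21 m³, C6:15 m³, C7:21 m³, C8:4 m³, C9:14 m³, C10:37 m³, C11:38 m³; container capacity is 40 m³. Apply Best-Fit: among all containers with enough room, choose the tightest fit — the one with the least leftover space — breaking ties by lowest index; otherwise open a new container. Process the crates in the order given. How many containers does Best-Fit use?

7

container 1: place C1 (33 m³), 7 m³ left
container 1: place C2 (3 m³), 4 m³ left
container 2: place C3 (39 m³), 1 m³ left
container 3: place C4 (29 m³), 11 m³ left
container 4: place C5 (21 m³), 19 m³ left
container 4: place C6 (15 m³), 4 m³ left
container 5: place C7 (21 m³), 19 m³ left
container 1: place C8 (4 m³), 0 m³ left
container 5: place C9 (14 m³), 5 m³ left
container 6: place C10 (37 m³), 3 m³ left
container 7: place C11 (38 m³), 2 m³ left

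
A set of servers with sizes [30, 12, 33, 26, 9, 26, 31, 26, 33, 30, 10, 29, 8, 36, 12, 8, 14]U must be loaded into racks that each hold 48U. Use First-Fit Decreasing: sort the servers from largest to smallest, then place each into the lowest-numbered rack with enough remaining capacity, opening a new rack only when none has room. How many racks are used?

10

Sorted descending: 36, 33, 33, 31, 30, 30, 29, 26, 26, 26, 14, 12, 12, 10, 9, 8, 8.
Put 36U in rack 1; 12U remain.
Put 33U in rack 2; 15U remain.
Put 33U in rack 3; 15U remain.
Put 31U in rack 4; 17U remain.
Put 30U in rack 5; 18U remain.
Put 30U in rack 6; 18U remain.
Put 29U in rack 7; 19U remain.
Put 26U in rack 8; 22U remain.
Put 26U in rack 9; 22U remain.
Put 26U in rack 10; 22U remain.
Put 14U in rack 2; 1U remain.
Put 12U in rack 1; 0U remain.
Put 12U in rack 3; 3U remain.
Put 10U in rack 4; 7U remain.
Put 9U in rack 5; 9U remain.
Put 8U in rack 5; 1U remain.
Put 8U in rack 6; 10U remain.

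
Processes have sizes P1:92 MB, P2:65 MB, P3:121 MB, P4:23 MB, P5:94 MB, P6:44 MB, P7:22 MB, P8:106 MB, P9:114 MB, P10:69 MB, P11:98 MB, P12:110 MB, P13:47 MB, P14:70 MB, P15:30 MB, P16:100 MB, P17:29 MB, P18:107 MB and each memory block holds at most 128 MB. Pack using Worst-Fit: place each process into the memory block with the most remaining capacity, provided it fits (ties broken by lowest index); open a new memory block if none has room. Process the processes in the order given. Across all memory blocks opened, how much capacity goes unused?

323

P1 (92 MB) → memory block 1 (remaining 36 MB)
P2 (65 MB) → memory block 2 (remaining 63 MB)
P3 (121 MB) → memory block 3 (remaining 7 MB)
P4 (23 MB) → memory block 2 (remaining 40 MB)
P5 (94 MB) → memory block 4 (remaining 34 MB)
P6 (44 MB) → memory block 5 (remaining 84 MB)
P7 (22 MB) → memory block 5 (remaining 62 MB)
P8 (106 MB) → memory block 6 (remaining 22 MB)
P9 (114 MB) → memory block 7 (remaining 14 MB)
P10 (69 MB) → memory block 8 (remaining 59 MB)
P11 (98 MB) → memory block 9 (remaining 30 MB)
P12 (110 MB) → memory block 10 (remaining 18 MB)
P13 (47 MB) → memory block 5 (remaining 15 MB)
P14 (70 MB) → memory block 11 (remaining 58 MB)
P15 (30 MB) → memory block 8 (remaining 29 MB)
P16 (100 MB) → memory block 12 (remaining 28 MB)
P17 (29 MB) → memory block 11 (remaining 29 MB)
P18 (107 MB) → memory block 13 (remaining 21 MB)
13 memory blocks × 128 MB = 1664 MB; used 1341 MB; unused 323 MB.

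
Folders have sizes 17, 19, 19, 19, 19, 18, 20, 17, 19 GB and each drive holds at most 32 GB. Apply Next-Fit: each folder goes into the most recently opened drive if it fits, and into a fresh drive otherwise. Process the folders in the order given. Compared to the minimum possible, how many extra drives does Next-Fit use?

Next-Fit: [17] [19] [19] [19] [19] [18] [20] [17] [19] → 9 drives.
9 folders exceed 16 GB (half the capacity), and no two of those can share a drive, so at least 9 drives are needed.
So 9 is already optimal.

0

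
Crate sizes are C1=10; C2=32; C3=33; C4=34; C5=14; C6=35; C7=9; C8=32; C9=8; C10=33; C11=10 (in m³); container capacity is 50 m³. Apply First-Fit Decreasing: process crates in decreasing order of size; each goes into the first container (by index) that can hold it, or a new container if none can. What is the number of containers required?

Sorted descending: 35, 34, 33, 33, 32, 32, 14, 10, 10, 9, 8.
35 m³ → container 1 (remaining 15 m³)
34 m³ → container 2 (remaining 16 m³)
33 m³ → container 3 (remaining 17 m³)
33 m³ → container 4 (remaining 17 m³)
32 m³ → container 5 (remaining 18 m³)
32 m³ → container 6 (remaining 18 m³)
14 m³ → container 1 (remaining 1 m³)
10 m³ → container 2 (remaining 6 m³)
10 m³ → container 3 (remaining 7 m³)
9 m³ → container 4 (remaining 8 m³)
8 m³ → container 4 (remaining 0 m³)

6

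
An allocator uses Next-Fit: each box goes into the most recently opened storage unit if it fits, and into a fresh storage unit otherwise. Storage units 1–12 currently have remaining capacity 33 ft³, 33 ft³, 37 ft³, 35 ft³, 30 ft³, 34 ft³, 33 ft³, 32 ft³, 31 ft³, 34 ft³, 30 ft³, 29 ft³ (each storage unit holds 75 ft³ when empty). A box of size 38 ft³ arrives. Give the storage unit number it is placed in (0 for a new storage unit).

0

Next-Fit only looks at storage unit 12, which has 29 ft³ free.
38 ft³ does not fit, so a new storage unit is opened.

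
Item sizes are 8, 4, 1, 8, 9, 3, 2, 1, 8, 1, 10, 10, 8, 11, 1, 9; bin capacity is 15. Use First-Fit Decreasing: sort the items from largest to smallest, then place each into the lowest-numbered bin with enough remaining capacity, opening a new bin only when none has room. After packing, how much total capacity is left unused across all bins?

Sorted descending: 11, 10, 10, 9, 9, 8, 8, 8, 8, 4, 3, 2, 1, 1, 1, 1.
Put 11 in bin 1; 4 remain.
Put 10 in bin 2; 5 remain.
Put 10 in bin 3; 5 remain.
Put 9 in bin 4; 6 remain.
Put 9 in bin 5; 6 remain.
Put 8 in bin 6; 7 remain.
Put 8 in bin 7; 7 remain.
Put 8 in bin 8; 7 remain.
Put 8 in bin 9; 7 remain.
Put 4 in bin 1; 0 remain.
Put 3 in bin 2; 2 remain.
Put 2 in bin 2; 0 remain.
Put 1 in bin 3; 4 remain.
Put 1 in bin 3; 3 remain.
Put 1 in bin 3; 2 remain.
Put 1 in bin 3; 1 remain.
9 bins × 15 = 135; used 94; unused 41.

41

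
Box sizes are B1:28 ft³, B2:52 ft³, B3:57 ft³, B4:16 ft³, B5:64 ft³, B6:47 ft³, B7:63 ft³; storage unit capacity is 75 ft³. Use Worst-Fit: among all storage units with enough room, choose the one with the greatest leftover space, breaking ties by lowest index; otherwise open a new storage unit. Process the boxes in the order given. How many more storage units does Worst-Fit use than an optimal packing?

1

Worst-Fit: [28,16] [52] [57] [64] [47] [63] → 6 storage units.
Total size 327 ft³; any packing needs at least ⌈327/75⌉ = 5 storage units.
An optimal packing achieves that bound: [64] [63] [57,16] [52] [47,28] → 5 storage units.
Excess: 6 − 5 = 1.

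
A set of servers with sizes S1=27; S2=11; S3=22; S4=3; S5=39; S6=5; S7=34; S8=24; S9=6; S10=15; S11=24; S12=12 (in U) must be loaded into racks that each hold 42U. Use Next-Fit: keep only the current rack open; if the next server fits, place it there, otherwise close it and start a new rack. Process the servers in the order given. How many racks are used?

7 racks

S1 (27U) → rack 1 (remaining 15U)
S2 (11U) → rack 1 (remaining 4U)
S3 (22U) → rack 2 (remaining 20U)
S4 (3U) → rack 2 (remaining 17U)
S5 (39U) → rack 3 (remaining 3U)
S6 (5U) → rack 4 (remaining 37U)
S7 (34U) → rack 4 (remaining 3U)
S8 (24U) → rack 5 (remaining 18U)
S9 (6U) → rack 5 (remaining 12U)
S10 (15U) → rack 6 (remaining 27U)
S11 (24U) → rack 6 (remaining 3U)
S12 (12U) → rack 7 (remaining 30U)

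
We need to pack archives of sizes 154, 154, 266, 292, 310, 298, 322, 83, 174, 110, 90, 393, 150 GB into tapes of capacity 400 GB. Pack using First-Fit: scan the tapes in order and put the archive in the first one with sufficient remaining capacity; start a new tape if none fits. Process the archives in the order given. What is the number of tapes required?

154 GB → tape 1 (remaining 246 GB)
154 GB → tape 1 (remaining 92 GB)
266 GB → tape 2 (remaining 134 GB)
292 GB → tape 3 (remaining 108 GB)
310 GB → tape 4 (remaining 90 GB)
298 GB → tape 5 (remaining 102 GB)
322 GB → tape 6 (remaining 78 GB)
83 GB → tape 1 (remaining 9 GB)
174 GB → tape 7 (remaining 226 GB)
110 GB → tape 2 (remaining 24 GB)
90 GB → tape 3 (remaining 18 GB)
393 GB → tape 8 (remaining 7 GB)
150 GB → tape 7 (remaining 76 GB)

8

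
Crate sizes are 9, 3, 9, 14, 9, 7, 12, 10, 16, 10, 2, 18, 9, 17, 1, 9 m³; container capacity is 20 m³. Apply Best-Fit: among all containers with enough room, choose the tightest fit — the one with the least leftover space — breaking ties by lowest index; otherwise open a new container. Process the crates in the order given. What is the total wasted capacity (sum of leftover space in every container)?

container 1: place 9 m³, 11 m³ left
container 1: place 3 m³, 8 m³ left
container 2: place 9 m³, 11 m³ left
container 3: place 14 m³, 6 m³ left
container 2: place 9 m³, 2 m³ left
container 1: place 7 m³, 1 m³ left
container 4: place 12 m³, 8 m³ left
container 5: place 10 m³, 10 m³ left
container 6: place 16 m³, 4 m³ left
container 5: place 10 m³, 0 m³ left
container 2: place 2 m³, 0 m³ left
container 7: place 18 m³, 2 m³ left
container 8: place 9 m³, 11 m³ left
container 9: place 17 m³, 3 m³ left
container 1: place 1 m³, 0 m³ left
container 8: place 9 m³, 2 m³ left
9 containers × 20 m³ = 180 m³; used 155 m³; unused 25 m³.

25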